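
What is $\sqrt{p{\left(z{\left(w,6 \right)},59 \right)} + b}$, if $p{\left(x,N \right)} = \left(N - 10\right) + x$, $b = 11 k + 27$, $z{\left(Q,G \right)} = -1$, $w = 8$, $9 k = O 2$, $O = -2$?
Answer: $\frac{\sqrt{631}}{3} \approx 8.3732$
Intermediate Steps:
$k = - \frac{4}{9}$ ($k = \frac{\left(-2\right) 2}{9} = \frac{1}{9} \left(-4\right) = - \frac{4}{9} \approx -0.44444$)
$b = \frac{199}{9}$ ($b = 11 \left(- \frac{4}{9}\right) + 27 = - \frac{44}{9} + 27 = \frac{199}{9} \approx 22.111$)
$p{\left(x,N \right)} = -10 + N + x$ ($p{\left(x,N \right)} = \left(-10 + N\right) + x = -10 + N + x$)
$\sqrt{p{\left(z{\left(w,6 \right)},59 \right)} + b} = \sqrt{\left(-10 + 59 - 1\right) + \frac{199}{9}} = \sqrt{48 + \frac{199}{9}} = \sqrt{\frac{631}{9}} = \frac{\sqrt{631}}{3}$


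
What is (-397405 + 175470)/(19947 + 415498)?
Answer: -44387/87089 ≈ -0.50967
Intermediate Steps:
(-397405 + 175470)/(19947 + 415498) = -221935/435445 = -221935*1/435445 = -44387/87089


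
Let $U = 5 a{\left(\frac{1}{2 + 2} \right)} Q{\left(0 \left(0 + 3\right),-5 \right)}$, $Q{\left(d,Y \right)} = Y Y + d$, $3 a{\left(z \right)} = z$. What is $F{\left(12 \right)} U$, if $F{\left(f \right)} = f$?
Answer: $125$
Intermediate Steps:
$a{\left(z \right)} = \frac{z}{3}$
$Q{\left(d,Y \right)} = d + Y^{2}$ ($Q{\left(d,Y \right)} = Y^{2} + d = d + Y^{2}$)
$U = \frac{125}{12}$ ($U = 5 \frac{1}{3 \left(2 + 2\right)} \left(0 \left(0 + 3\right) + \left(-5\right)^{2}\right) = 5 \frac{1}{3 \cdot 4} \left(0 \cdot 3 + 25\right) = 5 \cdot \frac{1}{3} \cdot \frac{1}{4} \left(0 + 25\right) = 5 \cdot \frac{1}{12} \cdot 25 = \frac{5}{12} \cdot 25 = \frac{125}{12} \approx 10.417$)
$F{\left(12 \right)} U = 12 \cdot \frac{125}{12} = 125$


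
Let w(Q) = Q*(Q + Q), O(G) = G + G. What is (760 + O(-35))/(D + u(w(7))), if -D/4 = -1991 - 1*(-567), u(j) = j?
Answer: 345/2897 ≈ 0.11909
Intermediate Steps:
O(G) = 2*G
w(Q) = 2*Q² (w(Q) = Q*(2*Q) = 2*Q²)
D = 5696 (D = -4*(-1991 - 1*(-567)) = -4*(-1991 + 567) = -4*(-1424) = 5696)
(760 + O(-35))/(D + u(w(7))) = (760 + 2*(-35))/(5696 + 2*7²) = (760 - 70)/(5696 + 2*49) = 690/(5696 + 98) = 690/5794 = 690*(1/5794) = 345/2897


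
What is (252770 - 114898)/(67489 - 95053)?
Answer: -34468/6891 ≈ -5.0019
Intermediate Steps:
(252770 - 114898)/(67489 - 95053) = 137872/(-27564) = 137872*(-1/27564) = -34468/6891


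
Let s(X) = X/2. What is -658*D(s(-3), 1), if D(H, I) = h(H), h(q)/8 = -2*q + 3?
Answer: -31584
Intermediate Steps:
h(q) = 24 - 16*q (h(q) = 8*(-2*q + 3) = 8*(3 - 2*q) = 24 - 16*q)
s(X) = X/2 (s(X) = X*(½) = X/2)
D(H, I) = 24 - 16*H
-658*D(s(-3), 1) = -658*(24 - 8*(-3)) = -658*(24 - 16*(-3/2)) = -658*(24 + 24) = -658*48 = -31584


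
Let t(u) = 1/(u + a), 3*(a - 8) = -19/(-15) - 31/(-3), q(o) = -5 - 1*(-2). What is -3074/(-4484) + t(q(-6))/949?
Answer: 10212061/14893606 ≈ 0.68567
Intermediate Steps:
q(o) = -3 (q(o) = -5 + 2 = -3)
a = 178/15 (a = 8 + (-19/(-15) - 31/(-3))/3 = 8 + (-19*(-1/15) - 31*(-⅓))/3 = 8 + (19/15 + 31/3)/3 = 8 + (⅓)*(58/5) = 8 + 58/15 = 178/15 ≈ 11.867)
t(u) = 1/(178/15 + u) (t(u) = 1/(u + 178/15) = 1/(178/15 + u))
-3074/(-4484) + t(q(-6))/949 = -3074/(-4484) + (15/(178 + 15*(-3)))/949 = -3074*(-1/4484) + (15/(178 - 45))*(1/949) = 1537/2242 + (15/133)*(1/949) = 1537/2242 + 15/126217 = 10212061/14893606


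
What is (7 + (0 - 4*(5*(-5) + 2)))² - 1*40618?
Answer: -30817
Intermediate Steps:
(7 + (0 - 4*(5*(-5) + 2)))² - 1*40618 = (7 + (0 - 4*(-25 + 2)))² - 40618 = (7 + (0 - 4*(-23)))² - 40618 = (7 + (0 + 92))² - 40618 = (7 + 92)² - 40618 = 99² - 40618 = 9801 - 40618 = -30817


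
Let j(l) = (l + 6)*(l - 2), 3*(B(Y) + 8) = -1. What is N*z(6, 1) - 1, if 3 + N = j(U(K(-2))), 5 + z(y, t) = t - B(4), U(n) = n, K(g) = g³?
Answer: 218/3 ≈ 72.667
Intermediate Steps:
B(Y) = -25/3 (B(Y) = -8 + (⅓)*(-1) = -8 - ⅓ = -25/3)
z(y, t) = 10/3 + t (z(y, t) = -5 + (t - 1*(-25/3)) = -5 + (t + 25/3) = -5 + (25/3 + t) = 10/3 + t)
j(l) = (-2 + l)*(6 + l) (j(l) = (6 + l)*(-2 + l) = (-2 + l)*(6 + l))
N = 17 (N = -3 + (-12 + ((-2)³)² + 4*(-2)³) = -3 + (-12 + (-8)² + 4*(-8)) = -3 + (-12 + 64 - 32) = -3 + 20 = 17)
N*z(6, 1) - 1 = 17*(10/3 + 1) - 1 = 17*(13/3) - 1 = 221/3 - 1 = 218/3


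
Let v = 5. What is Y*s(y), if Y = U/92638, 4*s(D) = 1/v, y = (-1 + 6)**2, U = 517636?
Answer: 18487/66170 ≈ 0.27939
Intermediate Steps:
y = 25 (y = 5**2 = 25)
s(D) = 1/20 (s(D) = (1/4)/5 = (1/4)*(1/5) = 1/20)
Y = 36974/6617 (Y = 517636/92638 = 517636*(1/92638) = 36974/6617 ≈ 5.5877)
Y*s(y) = (36974/6617)*(1/20) = 18487/66170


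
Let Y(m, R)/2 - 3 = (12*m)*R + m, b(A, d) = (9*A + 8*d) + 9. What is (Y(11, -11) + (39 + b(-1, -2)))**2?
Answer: 8139609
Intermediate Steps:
b(A, d) = 9 + 8*d + 9*A (b(A, d) = (8*d + 9*A) + 9 = 9 + 8*d + 9*A)
Y(m, R) = 6 + 2*m + 24*R*m (Y(m, R) = 6 + 2*((12*m)*R + m) = 6 + 2*(12*R*m + m) = 6 + 2*(m + 12*R*m) = 6 + (2*m + 24*R*m) = 6 + 2*m + 24*R*m)
(Y(11, -11) + (39 + b(-1, -2)))**2 = ((6 + 2*11 + 24*(-11)*11) + (39 + (9 + 8*(-2) + 9*(-1))))**2 = ((6 + 22 - 2904) + (39 + (9 - 16 - 9)))**2 = (-2876 + (39 - 16))**2 = (-2876 + 23)**2 = (-2853)**2 = 8139609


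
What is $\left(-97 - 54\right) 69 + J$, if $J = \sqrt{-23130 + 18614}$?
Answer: $-10419 + 2 i \sqrt{1129} \approx -10419.0 + 67.201 i$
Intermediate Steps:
$J = 2 i \sqrt{1129}$ ($J = \sqrt{-4516} = 2 i \sqrt{1129} \approx 67.201 i$)
$\left(-97 - 54\right) 69 + J = \left(-97 - 54\right) 69 + 2 i \sqrt{1129} = \left(-151\right) 69 + 2 i \sqrt{1129} = -10419 + 2 i \sqrt{1129}$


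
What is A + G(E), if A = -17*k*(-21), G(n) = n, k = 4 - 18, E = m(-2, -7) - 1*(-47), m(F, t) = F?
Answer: -4953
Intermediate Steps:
E = 45 (E = -2 - 1*(-47) = -2 + 47 = 45)
k = -14
A = -4998 (A = -17*(-14)*(-21) = 238*(-21) = -4998)
A + G(E) = -4998 + 45 = -4953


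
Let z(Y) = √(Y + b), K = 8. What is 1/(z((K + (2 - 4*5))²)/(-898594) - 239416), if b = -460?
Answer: -24165189909170972/5785533107294077432397 + 1347891*I*√10/11571066214588154864794 ≈ -4.1768e-6 + 3.6837e-16*I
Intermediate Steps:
z(Y) = √(-460 + Y) (z(Y) = √(Y - 460) = √(-460 + Y))
1/(z((K + (2 - 4*5))²)/(-898594) - 239416) = 1/(√(-460 + (8 + (2 - 4*5))²)/(-898594) - 239416) = 1/(√(-460 + (8 + (2 - 20))²)*(-1/898594) - 239416) = 1/(√(-460 + (8 - 18)²)*(-1/898594) - 239416) = 1/(√(-460 + (-10)²)*(-1/898594) - 239416) = 1/(√(-460 + 100)*(-1/898594) - 239416) = 1/(√(-360)*(-1/898594) - 239416) = 1/((6*I*√10)*(-1/898594) - 239416) = 1/(-3*I*√10/449297 - 239416) = 1/(-239416 - 3*I*√10/449297)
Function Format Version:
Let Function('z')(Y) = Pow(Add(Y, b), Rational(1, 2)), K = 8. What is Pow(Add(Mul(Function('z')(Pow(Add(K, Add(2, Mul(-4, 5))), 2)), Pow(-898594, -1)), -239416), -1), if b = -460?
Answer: Add(Rational(-24165189909170972, 5785533107294077432397), Mul(Rational(1347891, 11571066214588154864794), I, Pow(10, Rational(1, 2)))) ≈ Add(-4.1768e-6, Mul(3.6837e-16, I))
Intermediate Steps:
Function('z')(Y) = Pow(Add(-460, Y), Rational(1, 2)) (Function('z')(Y) = Pow(Add(Y, -460), Rational(1, 2)) = Pow(Add(-460, Y), Rational(1, 2)))
Pow(Add(Mul(Function('z')(Pow(Add(K, Add(2, Mul(-4, 5))), 2)), Pow(-898594, -1)), -239416), -1) = Pow(Add(Mul(Pow(Add(-460, Pow(Add(8, Add(2, Mul(-4, 5))), 2)), Rational(1, 2)), Pow(-898594, -1)), -239416), -1) = Pow(Add(Mul(Pow(Add(-460, Pow(Add(8, Add(2, -20)), 2)), Rational(1, 2)), Rational(-1, 898594)), -239416), -1) = Pow(Add(Mul(Pow(Add(-460, Pow(Add(8, -18), 2)), Rational(1, 2)), Rational(-1, 898594)), -239416), -1) = Pow(Add(Mul(Pow(Add(-460, Pow(-10, 2)), Rational(1, 2)), Rational(-1, 898594)), -239416), -1) = Pow(Add(Mul(Pow(Add(-460, 100), Rational(1, 2)), Rational(-1, 898594)), -239416), -1) = Pow(Add(Mul(Pow(-360, Rational(1, 2)), Rational(-1, 898594)), -239416), -1) = Pow(Add(Mul(Mul(6, I, Pow(10, Rational(1, 2))), Rational(-1, 898594)), -239416), -1) = Pow(Add(Mul(Rational(-3, 449297), I, Pow(10, Rational(1, 2))), -239416), -1) = Pow(Add(-239416, Mul(Rational(-3, 449297), I, Pow(10, Rational(1, 2)))), -1)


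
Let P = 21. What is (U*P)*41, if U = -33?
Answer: -28413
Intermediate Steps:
(U*P)*41 = -33*21*41 = -693*41 = -28413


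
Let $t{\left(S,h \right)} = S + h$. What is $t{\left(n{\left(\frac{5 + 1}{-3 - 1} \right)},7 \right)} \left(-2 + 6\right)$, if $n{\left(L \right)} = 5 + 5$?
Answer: $68$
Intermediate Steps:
$n{\left(L \right)} = 10$
$t{\left(n{\left(\frac{5 + 1}{-3 - 1} \right)},7 \right)} \left(-2 + 6\right) = \left(10 + 7\right) \left(-2 + 6\right) = 17 \cdot 4 = 68$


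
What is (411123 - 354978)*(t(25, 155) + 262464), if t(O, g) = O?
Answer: 14737444905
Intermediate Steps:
(411123 - 354978)*(t(25, 155) + 262464) = (411123 - 354978)*(25 + 262464) = 56145*262489 = 14737444905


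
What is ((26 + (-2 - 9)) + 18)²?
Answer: 1089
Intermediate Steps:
((26 + (-2 - 9)) + 18)² = ((26 - 11) + 18)² = (15 + 18)² = 33² = 1089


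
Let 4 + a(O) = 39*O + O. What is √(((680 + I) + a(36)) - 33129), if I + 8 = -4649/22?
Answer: I*√15116442/22 ≈ 176.73*I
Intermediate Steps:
I = -4825/22 (I = -8 - 4649/22 = -4825/22 ≈ -219.32)
a(O) = -4 + 40*O (a(O) = -4 + (39*O + O) = -4 + 40*O)
√(((680 + I) + a(36)) - 33129) = √(((680 - 4825/22) + (-4 + 40*36)) - 33129) = √((10135/22 + (-4 + 1440)) - 33129) = √((10135/22 + 1436) - 33129) = √(41727/22 - 33129) = √(-687111/22) = I*√15116442/22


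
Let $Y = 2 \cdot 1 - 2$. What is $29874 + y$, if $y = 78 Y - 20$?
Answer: $29854$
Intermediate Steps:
$Y = 0$ ($Y = 2 - 2 = 0$)
$y = -20$ ($y = 78 \cdot 0 - 20 = 0 - 20 = -20$)
$29874 + y = 29874 - 20 = 29854$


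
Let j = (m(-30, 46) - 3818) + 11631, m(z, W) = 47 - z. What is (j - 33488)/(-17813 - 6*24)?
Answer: 25598/17957 ≈ 1.4255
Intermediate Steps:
j = 7890 (j = ((47 - 1*(-30)) - 3818) + 11631 = ((47 + 30) - 3818) + 11631 = (77 - 3818) + 11631 = -3741 + 11631 = 7890)
(j - 33488)/(-17813 - 6*24) = (7890 - 33488)/(-17813 - 6*24) = -25598/(-17813 - 144) = -25598/(-17957) = -25598*(-1/17957) = 25598/17957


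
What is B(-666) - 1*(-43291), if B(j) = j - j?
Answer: 43291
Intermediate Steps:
B(j) = 0
B(-666) - 1*(-43291) = 0 - 1*(-43291) = 0 + 43291 = 43291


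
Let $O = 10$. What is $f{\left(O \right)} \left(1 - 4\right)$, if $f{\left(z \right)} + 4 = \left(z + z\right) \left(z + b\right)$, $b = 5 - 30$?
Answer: $912$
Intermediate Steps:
$b = -25$ ($b = 5 - 30 = -25$)
$f{\left(z \right)} = -4 + 2 z \left(-25 + z\right)$ ($f{\left(z \right)} = -4 + \left(z + z\right) \left(z - 25\right) = -4 + 2 z \left(-25 + z\right)$)
$f{\left(O \right)} \left(1 - 4\right) = \left(-4 - 500 + 2 \cdot 10^{2}\right) \left(1 - 4\right) = \left(-4 - 500 + 2 \cdot 100\right) \left(-3\right) = \left(-4 - 500 + 200\right) \left(-3\right) = \left(-304\right) \left(-3\right) = 912$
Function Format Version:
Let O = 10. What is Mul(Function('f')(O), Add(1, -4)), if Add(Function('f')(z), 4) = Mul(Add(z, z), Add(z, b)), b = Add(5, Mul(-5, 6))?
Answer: 912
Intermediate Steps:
b = -25 (b = Add(5, -30) = -25)
Function('f')(z) = Add(-4, Mul(2, z, Add(-25, z))) (Function('f')(z) = Add(-4, Mul(Add(z, z), Add(z, -25))) = Add(-4, Mul(Mul(2, z), Add(-25, z))) = Add(-4, Mul(2, z, Add(-25, z))))
Mul(Function('f')(O), Add(1, -4)) = Mul(Add(-4, Mul(-50, 10), Mul(2, Pow(10, 2))), Add(1, -4)) = Mul(Add(-4, -500, Mul(2, 100)), -3) = Mul(Add(-4, -500, 200), -3) = Mul(-304, -3) = 912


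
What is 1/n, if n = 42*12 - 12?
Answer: 1/492 ≈ 0.0020325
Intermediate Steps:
n = 492 (n = 504 - 12 = 492)
1/n = 1/492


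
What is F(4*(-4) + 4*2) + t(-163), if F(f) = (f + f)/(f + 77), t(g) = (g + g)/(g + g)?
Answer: 53/69 ≈ 0.76812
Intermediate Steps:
t(g) = 1 (t(g) = (2*g)/((2*g)) = (2*g)*(1/(2*g)) = 1)
F(f) = 2*f/(77 + f) (F(f) = (2*f)/(77 + f) = 2*f/(77 + f))
F(4*(-4) + 4*2) + t(-163) = 2*(4*(-4) + 4*2)/(77 + (4*(-4) + 4*2)) + 1 = 2*(-16 + 8)/(77 + (-16 + 8)) + 1 = 2*(-8)/(77 - 8) + 1 = 2*(-8)/69 + 1 = 2*(-8)*(1/69) + 1 = -16/69 + 1 = 53/69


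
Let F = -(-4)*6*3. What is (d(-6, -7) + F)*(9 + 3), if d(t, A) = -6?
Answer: 792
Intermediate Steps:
F = 72 (F = -1*(-24)*3 = 24*3 = 72)
(d(-6, -7) + F)*(9 + 3) = (-6 + 72)*(9 + 3) = 66*12 = 792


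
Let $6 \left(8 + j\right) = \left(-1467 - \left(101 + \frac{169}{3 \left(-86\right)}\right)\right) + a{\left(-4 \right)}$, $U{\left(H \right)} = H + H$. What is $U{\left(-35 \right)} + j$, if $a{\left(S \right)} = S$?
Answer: $- \frac{526151}{1548} \approx -339.89$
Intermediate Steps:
$U{\left(H \right)} = 2 H$
$j = - \frac{417791}{1548}$ ($j = -8 + \frac{\left(-1467 - \left(101 + \frac{169}{3 \left(-86\right)}\right)\right) - 4}{6} = -8 + \frac{\left(-1467 - \left(101 + \frac{169}{-258}\right)\right) - 4}{6} = -8 + \frac{\left(-1467 - \frac{25889}{258}\right) - 4}{6} = -8 + \frac{- \frac{404375}{258} - 4}{6} = -8 + \frac{1}{6} \left(- \frac{405407}{258}\right) = -8 - \frac{405407}{1548} = - \frac{417791}{1548} \approx -269.89$)
$U{\left(-35 \right)} + j = 2 \left(-35\right) - \frac{417791}{1548} = -70 - \frac{417791}{1548} = - \frac{526151}{1548}$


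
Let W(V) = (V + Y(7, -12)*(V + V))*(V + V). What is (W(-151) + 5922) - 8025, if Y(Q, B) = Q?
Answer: 681927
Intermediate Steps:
W(V) = 30*V² (W(V) = (V + 7*(V + V))*(V + V) = (V + 7*(2*V))*(2*V) = (V + 14*V)*(2*V) = (15*V)*(2*V) = 30*V²)
(W(-151) + 5922) - 8025 = (30*(-151)² + 5922) - 8025 = (30*22801 + 5922) - 8025 = (684030 + 5922) - 8025 = 689952 - 8025 = 681927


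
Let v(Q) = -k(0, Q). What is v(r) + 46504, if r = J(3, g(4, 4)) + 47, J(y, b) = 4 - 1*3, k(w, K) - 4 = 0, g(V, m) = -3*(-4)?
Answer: 46500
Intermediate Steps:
g(V, m) = 12
k(w, K) = 4 (k(w, K) = 4 + 0 = 4)
J(y, b) = 1 (J(y, b) = 4 - 3 = 1)
r = 48 (r = 1 + 47 = 48)
v(Q) = -4 (v(Q) = -1*4 = -4)
v(r) + 46504 = -4 + 46504 = 46500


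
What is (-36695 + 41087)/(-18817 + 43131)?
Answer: 2196/12157 ≈ 0.18064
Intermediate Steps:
(-36695 + 41087)/(-18817 + 43131) = 4392/24314 = 4392*(1/24314) = 2196/12157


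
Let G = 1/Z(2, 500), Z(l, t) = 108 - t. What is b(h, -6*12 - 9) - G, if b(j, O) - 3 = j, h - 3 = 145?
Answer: 59193/392 ≈ 151.00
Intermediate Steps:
h = 148 (h = 3 + 145 = 148)
b(j, O) = 3 + j
G = -1/392 (G = 1/(108 - 1*500) = 1/(108 - 500) = 1/(-392) = -1/392 ≈ -0.0025510)
b(h, -6*12 - 9) - G = (3 + 148) - 1*(-1/392) = 151 + 1/392 = 59193/392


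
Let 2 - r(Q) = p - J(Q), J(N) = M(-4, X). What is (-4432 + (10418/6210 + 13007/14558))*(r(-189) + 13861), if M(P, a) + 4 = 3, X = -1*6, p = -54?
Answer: -1393142306961034/22601295 ≈ -6.1640e+7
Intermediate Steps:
X = -6
M(P, a) = -1 (M(P, a) = -4 + 3 = -1)
J(N) = -1
r(Q) = 55 (r(Q) = 2 - (-54 - 1*(-1)) = 2 - (-54 + 1) = 2 - 1*(-53) = 2 + 53 = 55)
(-4432 + (10418/6210 + 13007/14558))*(r(-189) + 13861) = (-4432 + (10418/6210 + 13007/14558))*(55 + 13861) = (-4432 + (10418*(1/6210) + 13007*(1/14558)))*13916 = (-4432 + (5209/3105 + 13007/14558))*13916 = (-4432 + 116219357/45202590)*13916 = -200221659523/45202590*13916 = -1393142306961034/22601295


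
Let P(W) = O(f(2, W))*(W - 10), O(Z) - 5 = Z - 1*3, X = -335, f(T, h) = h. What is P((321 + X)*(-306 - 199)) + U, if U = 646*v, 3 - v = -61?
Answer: 49969664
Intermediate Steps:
v = 64 (v = 3 - 1*(-61) = 3 + 61 = 64)
U = 41344 (U = 646*64 = 41344)
O(Z) = 2 + Z (O(Z) = 5 + (Z - 1*3) = 5 + (Z - 3) = 5 + (-3 + Z) = 2 + Z)
P(W) = (-10 + W)*(2 + W) (P(W) = (2 + W)*(W - 10) = (2 + W)*(-10 + W) = (-10 + W)*(2 + W))
P((321 + X)*(-306 - 199)) + U = (-10 + (321 - 335)*(-306 - 199))*(2 + (321 - 335)*(-306 - 199)) + 41344 = (-10 - 14*(-505))*(2 - 14*(-505)) + 41344 = (-10 + 7070)*(2 + 7070) + 41344 = 7060*7072 + 41344 = 49928320 + 41344 = 49969664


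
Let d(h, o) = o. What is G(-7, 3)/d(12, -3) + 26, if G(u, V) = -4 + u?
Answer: 89/3 ≈ 29.667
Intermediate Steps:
G(-7, 3)/d(12, -3) + 26 = (-4 - 7)/(-3) + 26 = -⅓*(-11) + 26 = 11/3 + 26 = 89/3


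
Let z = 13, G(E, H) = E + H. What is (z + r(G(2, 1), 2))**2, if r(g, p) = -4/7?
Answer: 7569/49 ≈ 154.47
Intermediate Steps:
r(g, p) = -4/7 (r(g, p) = -4*1/7 = -4/7)
(z + r(G(2, 1), 2))**2 = (13 - 4/7)**2 = (87/7)**2 = 7569/49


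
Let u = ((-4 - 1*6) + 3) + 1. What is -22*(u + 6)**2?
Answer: 0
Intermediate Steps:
u = -6 (u = ((-4 - 6) + 3) + 1 = (-10 + 3) + 1 = -7 + 1 = -6)
-22*(u + 6)**2 = -22*(-6 + 6)**2 = -22*0**2 = -22*0 = 0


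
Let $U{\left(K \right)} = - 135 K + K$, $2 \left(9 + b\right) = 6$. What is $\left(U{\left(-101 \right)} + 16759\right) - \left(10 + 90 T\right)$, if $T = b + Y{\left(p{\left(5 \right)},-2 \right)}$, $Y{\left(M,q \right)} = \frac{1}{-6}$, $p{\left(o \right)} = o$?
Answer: $30838$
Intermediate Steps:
$Y{\left(M,q \right)} = - \frac{1}{6}$
$b = -6$ ($b = -9 + \frac{1}{2} \cdot 6 = -9 + 3 = -6$)
$U{\left(K \right)} = - 134 K$
$T = - \frac{37}{6}$ ($T = -6 - \frac{1}{6} = - \frac{37}{6} \approx -6.1667$)
$\left(U{\left(-101 \right)} + 16759\right) - \left(10 + 90 T\right) = \left(\left(-134\right) \left(-101\right) + 16759\right) - -545 = \left(13534 + 16759\right) + \left(-10 + 555\right) = 30293 + 545 = 30838$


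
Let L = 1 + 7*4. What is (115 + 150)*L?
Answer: 7685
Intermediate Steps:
L = 29 (L = 1 + 28 = 29)
(115 + 150)*L = (115 + 150)*29 = 265*29 = 7685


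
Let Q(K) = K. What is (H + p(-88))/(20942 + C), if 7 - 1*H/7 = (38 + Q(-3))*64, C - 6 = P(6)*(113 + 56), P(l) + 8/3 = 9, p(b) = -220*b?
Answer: 1017/6005 ≈ 0.16936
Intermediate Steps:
P(l) = 19/3 (P(l) = -8/3 + 9 = 19/3)
C = 3229/3 (C = 6 + 19*(113 + 56)/3 = 6 + (19/3)*169 = 6 + 3211/3 = 3229/3 ≈ 1076.3)
H = -15631 (H = 49 - 7*(38 - 3)*64 = 49 - 245*64 = 49 - 7*2240 = 49 - 15680 = -15631)
(H + p(-88))/(20942 + C) = (-15631 - 220*(-88))/(20942 + 3229/3) = (-15631 + 19360)/(66055/3) = 3729*(3/66055) = 1017/6005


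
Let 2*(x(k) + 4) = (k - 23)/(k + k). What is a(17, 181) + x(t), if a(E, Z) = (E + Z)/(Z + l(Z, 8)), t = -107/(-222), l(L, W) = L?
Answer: -1172319/77468 ≈ -15.133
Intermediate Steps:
t = 107/222 (t = -107*(-1/222) = 107/222 ≈ 0.48198)
a(E, Z) = (E + Z)/(2*Z) (a(E, Z) = (E + Z)/(Z + Z) = (E + Z)/((2*Z)) = (E + Z)*(1/(2*Z)) = (E + Z)/(2*Z))
x(k) = -4 + (-23 + k)/(4*k) (x(k) = -4 + ((k - 23)/(k + k))/2 = -4 + ((-23 + k)/((2*k)))/2 = -4 + ((-23 + k)*(1/(2*k)))/2 = -4 + ((-23 + k)/(2*k))/2 = -4 + (-23 + k)/(4*k))
a(17, 181) + x(t) = (1/2)*(17 + 181)/181 + (-23 - 15*107/222)/(4*(107/222)) = (1/2)*(1/181)*198 + (1/4)*(222/107)*(-23 - 535/74) = 99/181 + (1/4)*(222/107)*(-2237/74) = 99/181 - 6711/428 = -1172319/77468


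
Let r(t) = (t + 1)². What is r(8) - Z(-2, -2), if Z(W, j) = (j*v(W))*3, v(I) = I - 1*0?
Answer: 69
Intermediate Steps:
v(I) = I (v(I) = I + 0 = I)
r(t) = (1 + t)²
Z(W, j) = 3*W*j (Z(W, j) = (j*W)*3 = (W*j)*3 = 3*W*j)
r(8) - Z(-2, -2) = (1 + 8)² - 3*(-2)*(-2) = 9² - 1*12 = 81 - 12 = 69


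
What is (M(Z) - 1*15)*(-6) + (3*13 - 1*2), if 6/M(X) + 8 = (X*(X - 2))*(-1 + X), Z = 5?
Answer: 1642/13 ≈ 126.31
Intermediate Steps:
M(X) = 6/(-8 + X*(-1 + X)*(-2 + X)) (M(X) = 6/(-8 + (X*(X - 2))*(-1 + X)) = 6/(-8 + (X*(-2 + X))*(-1 + X)) = 6/(-8 + X*(-1 + X)*(-2 + X)))
(M(Z) - 1*15)*(-6) + (3*13 - 1*2) = (6/(-8 + 5³ - 3*5² + 2*5) - 1*15)*(-6) + (3*13 - 1*2) = (6/(-8 + 125 - 3*25 + 10) - 15)*(-6) + (39 - 2) = (6/(-8 + 125 - 75 + 10) - 15)*(-6) + 37 = (6/52 - 15)*(-6) + 37 = (6*(1/52) - 15)*(-6) + 37 = (3/26 - 15)*(-6) + 37 = -387/26*(-6) + 37 = 1161/13 + 37 = 1642/13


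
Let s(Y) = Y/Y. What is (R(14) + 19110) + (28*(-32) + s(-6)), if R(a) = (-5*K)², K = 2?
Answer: 18315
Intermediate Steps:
s(Y) = 1
R(a) = 100 (R(a) = (-5*2)² = (-10)² = 100)
(R(14) + 19110) + (28*(-32) + s(-6)) = (100 + 19110) + (28*(-32) + 1) = 19210 + (-896 + 1) = 19210 - 895 = 18315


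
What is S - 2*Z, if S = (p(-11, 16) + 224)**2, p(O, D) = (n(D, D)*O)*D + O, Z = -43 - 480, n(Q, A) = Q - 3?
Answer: 4306671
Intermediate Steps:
n(Q, A) = -3 + Q
Z = -523
p(O, D) = O + D*O*(-3 + D) (p(O, D) = ((-3 + D)*O)*D + O = (O*(-3 + D))*D + O = D*O*(-3 + D) + O = O + D*O*(-3 + D))
S = 4305625 (S = (-11*(1 + 16*(-3 + 16)) + 224)**2 = (-11*(1 + 16*13) + 224)**2 = (-11*(1 + 208) + 224)**2 = (-11*209 + 224)**2 = (-2299 + 224)**2 = (-2075)**2 = 4305625)
S - 2*Z = 4305625 - 2*(-523) = 4305625 + 1046 = 4306671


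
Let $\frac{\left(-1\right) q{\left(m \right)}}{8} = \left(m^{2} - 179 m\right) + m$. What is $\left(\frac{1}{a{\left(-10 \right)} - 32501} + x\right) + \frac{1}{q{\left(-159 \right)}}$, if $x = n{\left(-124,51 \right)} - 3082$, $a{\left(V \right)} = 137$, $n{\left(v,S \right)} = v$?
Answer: $- \frac{3706478464867}{1156106808} \approx -3206.0$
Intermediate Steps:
$q{\left(m \right)} = - 8 m^{2} + 1424 m$ ($q{\left(m \right)} = - 8 \left(\left(m^{2} - 179 m\right) + m\right) = - 8 \left(m^{2} - 178 m\right) = - 8 m^{2} + 1424 m$)
$x = -3206$ ($x = -124 - 3082 = -3206$)
$\left(\frac{1}{a{\left(-10 \right)} - 32501} + x\right) + \frac{1}{q{\left(-159 \right)}} = \left(\frac{1}{137 - 32501} - 3206\right) + \frac{1}{8 \left(-159\right) \left(178 - -159\right)} = \left(\frac{1}{-32364} - 3206\right) + \frac{1}{8 \left(-159\right) \left(178 + 159\right)} = \left(- \frac{1}{32364} - 3206\right) + \frac{1}{8 \left(-159\right) 337} = - \frac{103758985}{32364} + \frac{1}{-428664} = - \frac{103758985}{32364} - \frac{1}{428664} = - \frac{3706478464867}{1156106808}$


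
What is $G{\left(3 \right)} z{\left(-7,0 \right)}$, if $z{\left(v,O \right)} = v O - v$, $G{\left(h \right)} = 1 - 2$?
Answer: $-7$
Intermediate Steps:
$G{\left(h \right)} = -1$
$z{\left(v,O \right)} = - v + O v$ ($z{\left(v,O \right)} = O v - v = - v + O v$)
$G{\left(3 \right)} z{\left(-7,0 \right)} = - \left(-7\right) \left(-1 + 0\right) = - \left(-7\right) \left(-1\right) = \left(-1\right) 7 = -7$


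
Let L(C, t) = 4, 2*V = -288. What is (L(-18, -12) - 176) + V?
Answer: -316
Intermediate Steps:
V = -144 (V = (½)*(-288) = -144)
(L(-18, -12) - 176) + V = (4 - 176) - 144 = -172 - 144 = -316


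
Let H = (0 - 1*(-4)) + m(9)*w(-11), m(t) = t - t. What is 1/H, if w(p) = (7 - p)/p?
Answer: ¼ ≈ 0.25000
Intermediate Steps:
m(t) = 0
w(p) = (7 - p)/p
H = 4 (H = (0 - 1*(-4)) + 0*((7 - 1*(-11))/(-11)) = (0 + 4) + 0*(-(7 + 11)/11) = 4 + 0*(-1/11*18) = 4 + 0*(-18/11) = 4 + 0 = 4)
1/H = 1/4 = ¼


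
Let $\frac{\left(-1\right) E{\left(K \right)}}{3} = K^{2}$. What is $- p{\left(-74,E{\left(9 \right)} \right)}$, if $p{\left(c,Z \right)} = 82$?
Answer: $-82$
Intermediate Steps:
$E{\left(K \right)} = - 3 K^{2}$
$- p{\left(-74,E{\left(9 \right)} \right)} = \left(-1\right) 82 = -82$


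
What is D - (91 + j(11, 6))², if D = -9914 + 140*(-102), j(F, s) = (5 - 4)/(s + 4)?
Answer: -3249321/100 ≈ -32493.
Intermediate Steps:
j(F, s) = 1/(4 + s)
D = -24194 (D = -9914 - 14280 = -24194)
D - (91 + j(11, 6))² = -24194 - (91 + 1/(4 + 6))² = -24194 - (91 + 1/10)² = -24194 - (91 + ⅒)² = -24194 - (911/10)² = -24194 - 1*829921/100 = -24194 - 829921/100 = -3249321/100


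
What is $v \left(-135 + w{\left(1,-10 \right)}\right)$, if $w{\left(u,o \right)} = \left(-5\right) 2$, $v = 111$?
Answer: $-16095$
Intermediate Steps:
$w{\left(u,o \right)} = -10$
$v \left(-135 + w{\left(1,-10 \right)}\right) = 111 \left(-135 - 10\right) = 111 \left(-145\right) = -16095$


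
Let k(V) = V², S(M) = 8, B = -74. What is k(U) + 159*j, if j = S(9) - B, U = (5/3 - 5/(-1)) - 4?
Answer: 117406/9 ≈ 13045.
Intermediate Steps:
U = 8/3 (U = (5*(⅓) - 5*(-1)) - 4 = (5/3 + 5) - 4 = 20/3 - 4 = 8/3 ≈ 2.6667)
j = 82 (j = 8 - 1*(-74) = 8 + 74 = 82)
k(U) + 159*j = (8/3)² + 159*82 = 64/9 + 13038 = 117406/9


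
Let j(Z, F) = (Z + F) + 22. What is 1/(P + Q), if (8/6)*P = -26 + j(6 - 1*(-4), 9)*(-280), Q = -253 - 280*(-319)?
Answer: 2/160875 ≈ 1.2432e-5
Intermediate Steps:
Q = 89067 (Q = -253 + 89320 = 89067)
j(Z, F) = 22 + F + Z (j(Z, F) = (F + Z) + 22 = 22 + F + Z)
P = -17259/2 (P = 3*(-26 + (22 + 9 + (6 - 1*(-4)))*(-280))/4 = 3*(-26 + (22 + 9 + (6 + 4))*(-280))/4 = 3*(-26 + (22 + 9 + 10)*(-280))/4 = 3*(-26 + 41*(-280))/4 = 3*(-26 - 11480)/4 = (¾)*(-11506) = -17259/2 ≈ -8629.5)
1/(P + Q) = 1/(-17259/2 + 89067) = 1/(160875/2) = 2/160875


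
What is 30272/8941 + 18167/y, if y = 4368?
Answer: 294659243/39054288 ≈ 7.5449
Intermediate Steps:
30272/8941 + 18167/y = 30272/8941 + 18167/4368 = 294659243/39054288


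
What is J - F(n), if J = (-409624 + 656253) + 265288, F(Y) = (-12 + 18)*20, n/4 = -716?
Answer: 511797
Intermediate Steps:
n = -2864 (n = 4*(-716) = -2864)
F(Y) = 120 (F(Y) = 6*20 = 120)
J = 511917 (J = 246629 + 265288 = 511917)
J - F(n) = 511917 - 1*120 = 511917 - 120 = 511797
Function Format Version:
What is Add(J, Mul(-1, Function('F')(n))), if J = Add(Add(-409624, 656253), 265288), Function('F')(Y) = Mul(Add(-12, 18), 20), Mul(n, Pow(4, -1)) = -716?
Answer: 511797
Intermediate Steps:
n = -2864 (n = Mul(4, -716) = -2864)
Function('F')(Y) = 120 (Function('F')(Y) = Mul(6, 20) = 120)
J = 511917 (J = Add(246629, 265288) = 511917)
Add(J, Mul(-1, Function('F')(n))) = Add(511917, Mul(-1, 120)) = Add(511917, -120) = 511797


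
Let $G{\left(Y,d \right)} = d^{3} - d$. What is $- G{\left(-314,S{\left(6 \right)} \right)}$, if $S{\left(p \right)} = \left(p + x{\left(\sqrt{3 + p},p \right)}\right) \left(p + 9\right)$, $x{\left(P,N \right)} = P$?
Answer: $-2460240$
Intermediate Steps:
$S{\left(p \right)} = \left(9 + p\right) \left(p + \sqrt{3 + p}\right)$ ($S{\left(p \right)} = \left(p + \sqrt{3 + p}\right) \left(p + 9\right) = \left(p + \sqrt{3 + p}\right) \left(9 + p\right) = \left(9 + p\right) \left(p + \sqrt{3 + p}\right)$)
$- G{\left(-314,S{\left(6 \right)} \right)} = - (\left(6^{2} + 9 \cdot 6 + 9 \sqrt{3 + 6} + 6 \sqrt{3 + 6}\right)^{3} - \left(6^{2} + 9 \cdot 6 + 9 \sqrt{3 + 6} + 6 \sqrt{3 + 6}\right)) = - (\left(36 + 54 + 9 \sqrt{9} + 6 \sqrt{9}\right)^{3} - \left(36 + 54 + 9 \sqrt{9} + 6 \sqrt{9}\right)) = - (\left(36 + 54 + 9 \cdot 3 + 6 \cdot 3\right)^{3} - \left(36 + 54 + 9 \cdot 3 + 6 \cdot 3\right)) = - (\left(36 + 54 + 27 + 18\right)^{3} - \left(36 + 54 + 27 + 18\right)) = - (135^{3} - 135) = - (2460375 - 135) = \left(-1\right) 2460240 = -2460240$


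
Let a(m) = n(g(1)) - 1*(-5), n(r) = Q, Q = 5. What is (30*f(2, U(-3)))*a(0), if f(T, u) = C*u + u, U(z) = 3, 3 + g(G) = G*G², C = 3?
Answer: 3600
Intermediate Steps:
g(G) = -3 + G³ (g(G) = -3 + G*G² = -3 + G³)
f(T, u) = 4*u (f(T, u) = 3*u + u = 4*u)
n(r) = 5
a(m) = 10 (a(m) = 5 - 1*(-5) = 5 + 5 = 10)
(30*f(2, U(-3)))*a(0) = (30*(4*3))*10 = (30*12)*10 = 360*10 = 3600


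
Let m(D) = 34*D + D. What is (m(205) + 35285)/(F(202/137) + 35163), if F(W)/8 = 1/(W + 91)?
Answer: 537925740/445481143 ≈ 1.2075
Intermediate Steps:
m(D) = 35*D
F(W) = 8/(91 + W) (F(W) = 8/(W + 91) = 8/(91 + W))
(m(205) + 35285)/(F(202/137) + 35163) = (35*205 + 35285)/(8/(91 + 202/137) + 35163) = (7175 + 35285)/(8/(91 + 202*(1/137)) + 35163) = 42460/(8/(91 + 202/137) + 35163) = 42460/(8/(12669/137) + 35163) = 42460/(8*(137/12669) + 35163) = 42460/(1096/12669 + 35163) = 42460/(445481143/12669) = 42460*(12669/445481143) = 537925740/445481143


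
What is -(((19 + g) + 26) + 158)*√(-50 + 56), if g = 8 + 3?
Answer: -214*√6 ≈ -524.19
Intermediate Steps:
g = 11
-(((19 + g) + 26) + 158)*√(-50 + 56) = -(((19 + 11) + 26) + 158)*√(-50 + 56) = -((30 + 26) + 158)*√6 = -(56 + 158)*√6 = -214*√6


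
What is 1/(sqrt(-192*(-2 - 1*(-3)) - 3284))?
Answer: -I*sqrt(869)/1738 ≈ -0.016961*I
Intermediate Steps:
1/(sqrt(-192*(-2 - 1*(-3)) - 3284)) = 1/(sqrt(-192*(-2 + 3) - 3284)) = 1/(sqrt(-192*1 - 3284)) = 1/(sqrt(-192 - 3284)) = 1/(sqrt(-3476)) = 1/(2*I*sqrt(869)) = -I*sqrt(869)/1738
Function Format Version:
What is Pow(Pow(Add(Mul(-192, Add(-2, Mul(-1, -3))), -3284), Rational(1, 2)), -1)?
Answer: Mul(Rational(-1, 1738), I, Pow(869, Rational(1, 2))) ≈ Mul(-0.016961, I)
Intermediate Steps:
Pow(Pow(Add(Mul(-192, Add(-2, Mul(-1, -3))), -3284), Rational(1, 2)), -1) = Pow(Pow(Add(Mul(-192, Add(-2, 3)), -3284), Rational(1, 2)), -1) = Pow(Pow(Add(Mul(-192, 1), -3284), Rational(1, 2)), -1) = Pow(Pow(Add(-192, -3284), Rational(1, 2)), -1) = Pow(Pow(-3476, Rational(1, 2)), -1) = Pow(Mul(2, I, Pow(869, Rational(1, 2))), -1) = Mul(Rational(-1, 1738), I, Pow(869, Rational(1, 2)))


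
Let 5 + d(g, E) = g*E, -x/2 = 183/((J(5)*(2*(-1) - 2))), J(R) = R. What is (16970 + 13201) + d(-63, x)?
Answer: 290131/10 ≈ 29013.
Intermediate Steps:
x = 183/10 (x = -366/(5*(2*(-1) - 2)) = -366/(5*(-2 - 2)) = -366/(5*(-4)) = -366/(-20) = -366*(-1)/20 = -2*(-183/20) = 183/10 ≈ 18.300)
d(g, E) = -5 + E*g (d(g, E) = -5 + g*E = -5 + E*g)
(16970 + 13201) + d(-63, x) = (16970 + 13201) + (-5 + (183/10)*(-63)) = 30171 + (-5 - 11529/10) = 30171 - 11579/10 = 290131/10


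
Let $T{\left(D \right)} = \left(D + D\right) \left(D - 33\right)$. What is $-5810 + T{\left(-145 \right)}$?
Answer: $45810$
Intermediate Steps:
$T{\left(D \right)} = 2 D \left(-33 + D\right)$
$-5810 + T{\left(-145 \right)} = -5810 + 2 \left(-145\right) \left(-33 - 145\right) = -5810 + 2 \left(-145\right) \left(-178\right) = -5810 + 51620 = 45810$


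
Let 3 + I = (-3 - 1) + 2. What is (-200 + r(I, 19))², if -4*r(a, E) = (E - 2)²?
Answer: 1185921/16 ≈ 74120.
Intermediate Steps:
I = -5 (I = -3 + ((-3 - 1) + 2) = -3 + (-4 + 2) = -3 - 2 = -5)
r(a, E) = -(-2 + E)²/4 (r(a, E) = -(E - 2)²/4 = -(-2 + E)²/4)
(-200 + r(I, 19))² = (-200 - (-2 + 19)²/4)² = (-200 - ¼*17²)² = (-200 - ¼*289)² = (-200 - 289/4)² = (-1089/4)² = 1185921/16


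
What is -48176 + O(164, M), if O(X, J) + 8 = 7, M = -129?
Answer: -48177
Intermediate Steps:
O(X, J) = -1 (O(X, J) = -8 + 7 = -1)
-48176 + O(164, M) = -48176 - 1 = -48177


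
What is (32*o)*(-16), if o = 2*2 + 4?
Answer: -4096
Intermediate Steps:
o = 8 (o = 4 + 4 = 8)
(32*o)*(-16) = (32*8)*(-16) = 256*(-16) = -4096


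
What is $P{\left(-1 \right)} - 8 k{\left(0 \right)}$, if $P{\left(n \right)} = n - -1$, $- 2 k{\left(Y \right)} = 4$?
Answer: $16$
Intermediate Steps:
$k{\left(Y \right)} = -2$ ($k{\left(Y \right)} = \left(- \frac{1}{2}\right) 4 = -2$)
$P{\left(n \right)} = 1 + n$ ($P{\left(n \right)} = n + 1 = 1 + n$)
$P{\left(-1 \right)} - 8 k{\left(0 \right)} = \left(1 - 1\right) - -16 = 0 + 16 = 16$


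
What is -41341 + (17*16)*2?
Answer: -40797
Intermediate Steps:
-41341 + (17*16)*2 = -41341 + 272*2 = -41341 + 544 = -40797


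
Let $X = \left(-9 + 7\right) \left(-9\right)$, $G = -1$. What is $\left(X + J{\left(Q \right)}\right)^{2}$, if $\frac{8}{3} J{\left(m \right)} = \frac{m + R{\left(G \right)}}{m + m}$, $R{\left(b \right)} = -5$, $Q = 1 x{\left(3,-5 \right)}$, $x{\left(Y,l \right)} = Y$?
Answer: $\frac{20449}{64} \approx 319.52$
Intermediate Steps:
$Q = 3$ ($Q = 1 \cdot 3 = 3$)
$J{\left(m \right)} = \frac{3 \left(-5 + m\right)}{16 m}$ ($J{\left(m \right)} = \frac{3 \frac{m - 5}{m + m}}{8} = \frac{3 \frac{-5 + m}{2 m}}{8} = \frac{3 \left(-5 + m\right)}{16 m}$)
$X = 18$ ($X = \left(-2\right) \left(-9\right) = 18$)
$\left(X + J{\left(Q \right)}\right)^{2} = \left(18 + \frac{3 \left(-5 + 3\right)}{16 \cdot 3}\right)^{2} = \left(18 + \frac{3}{16} \cdot \frac{1}{3} \left(-2\right)\right)^{2} = \left(18 - \frac{1}{8}\right)^{2} = \left(\frac{143}{8}\right)^{2} = \frac{20449}{64}$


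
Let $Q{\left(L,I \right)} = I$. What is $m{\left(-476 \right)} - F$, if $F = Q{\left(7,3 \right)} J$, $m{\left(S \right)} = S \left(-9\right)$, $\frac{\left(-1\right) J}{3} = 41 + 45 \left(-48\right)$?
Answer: $-14787$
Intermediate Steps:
$J = 6357$ ($J = - 3 \left(41 + 45 \left(-48\right)\right) = - 3 \left(41 - 2160\right) = \left(-3\right) \left(-2119\right) = 6357$)
$m{\left(S \right)} = - 9 S$
$F = 19071$ ($F = 3 \cdot 6357 = 19071$)
$m{\left(-476 \right)} - F = \left(-9\right) \left(-476\right) - 19071 = 4284 - 19071 = -14787$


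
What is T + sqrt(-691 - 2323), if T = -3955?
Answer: -3955 + I*sqrt(3014) ≈ -3955.0 + 54.9*I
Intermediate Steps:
T + sqrt(-691 - 2323) = -3955 + sqrt(-691 - 2323) = -3955 + sqrt(-3014) = -3955 + I*sqrt(3014)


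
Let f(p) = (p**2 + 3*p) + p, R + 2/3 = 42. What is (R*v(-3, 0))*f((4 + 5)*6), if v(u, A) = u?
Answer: -388368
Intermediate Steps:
R = 124/3 (R = -2/3 + 42 = 124/3 ≈ 41.333)
f(p) = p**2 + 4*p
(R*v(-3, 0))*f((4 + 5)*6) = ((124/3)*(-3))*(((4 + 5)*6)*(4 + (4 + 5)*6)) = -124*9*6*(4 + 9*6) = -6696*(4 + 54) = -6696*58 = -124*3132 = -388368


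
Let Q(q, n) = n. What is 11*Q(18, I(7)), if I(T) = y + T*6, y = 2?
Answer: 484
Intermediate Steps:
I(T) = 2 + 6*T (I(T) = 2 + T*6 = 2 + 6*T)
11*Q(18, I(7)) = 11*(2 + 6*7) = 11*(2 + 42) = 11*44 = 484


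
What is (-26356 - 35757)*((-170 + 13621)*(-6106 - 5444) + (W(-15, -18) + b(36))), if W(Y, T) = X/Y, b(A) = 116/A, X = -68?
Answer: 434241728591813/45 ≈ 9.6498e+12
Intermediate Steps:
W(Y, T) = -68/Y
(-26356 - 35757)*((-170 + 13621)*(-6106 - 5444) + (W(-15, -18) + b(36))) = (-26356 - 35757)*((-170 + 13621)*(-6106 - 5444) + (-68/(-15) + 116/36)) = -62113*(13451*(-11550) + (-68*(-1/15) + 116*(1/36))) = -62113*(-155359050 + (68/15 + 29/9)) = -62113*(-155359050 + 349/45) = -62113*(-6991156901/45) = 434241728591813/45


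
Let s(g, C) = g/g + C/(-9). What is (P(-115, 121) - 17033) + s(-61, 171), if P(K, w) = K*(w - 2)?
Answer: -30736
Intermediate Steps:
P(K, w) = K*(-2 + w)
s(g, C) = 1 - C/9 (s(g, C) = 1 + C*(-⅑) = 1 - C/9)
(P(-115, 121) - 17033) + s(-61, 171) = (-115*(-2 + 121) - 17033) + (1 - ⅑*171) = (-115*119 - 17033) + (1 - 19) = (-13685 - 17033) - 18 = -30718 - 18 = -30736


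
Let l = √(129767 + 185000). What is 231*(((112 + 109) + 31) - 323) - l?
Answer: -16401 - √314767 ≈ -16962.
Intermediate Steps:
l = √314767 ≈ 561.04
231*(((112 + 109) + 31) - 323) - l = 231*(((112 + 109) + 31) - 323) - √314767 = 231*((221 + 31) - 323) - √314767 = 231*(252 - 323) - √314767 = 231*(-71) - √314767 = -16401 - √314767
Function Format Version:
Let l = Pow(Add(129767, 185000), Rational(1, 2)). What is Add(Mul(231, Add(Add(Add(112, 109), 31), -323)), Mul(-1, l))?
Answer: Add(-16401, Mul(-1, Pow(314767, Rational(1, 2)))) ≈ -16962.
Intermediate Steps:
l = Pow(314767, Rational(1, 2)) ≈ 561.04
Add(Mul(231, Add(Add(Add(112, 109), 31), -323)), Mul(-1, l)) = Add(Mul(231, Add(Add(Add(112, 109), 31), -323)), Mul(-1, Pow(314767, Rational(1, 2)))) = Add(Mul(231, Add(Add(221, 31), -323)), Mul(-1, Pow(314767, Rational(1, 2)))) = Add(Mul(231, Add(252, -323)), Mul(-1, Pow(314767, Rational(1, 2)))) = Add(Mul(231, -71), Mul(-1, Pow(314767, Rational(1, 2)))) = Add(-16401, Mul(-1, Pow(314767, Rational(1, 2))))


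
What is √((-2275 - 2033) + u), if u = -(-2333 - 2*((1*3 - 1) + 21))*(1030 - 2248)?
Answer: I*√2901930 ≈ 1703.5*I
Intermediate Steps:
u = -2897622 (u = -(-2333 - 2*((3 - 1) + 21))*(-1218) = -(-2333 - 2*(2 + 21))*(-1218) = -(-2333 - 2*23)*(-1218) = -(-2333 - 46)*(-1218) = -(-2379)*(-1218) = -1*2897622 = -2897622)
√((-2275 - 2033) + u) = √((-2275 - 2033) - 2897622) = √(-4308 - 2897622) = √(-2901930) = I*√2901930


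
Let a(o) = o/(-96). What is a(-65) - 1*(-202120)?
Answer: 19403585/96 ≈ 2.0212e+5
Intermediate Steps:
a(o) = -o/96 (a(o) = o*(-1/96) = -o/96)
a(-65) - 1*(-202120) = -1/96*(-65) - 1*(-202120) = 65/96 + 202120 = 19403585/96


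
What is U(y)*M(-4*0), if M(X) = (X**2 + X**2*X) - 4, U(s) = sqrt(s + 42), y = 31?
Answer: -4*sqrt(73) ≈ -34.176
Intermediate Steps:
U(s) = sqrt(42 + s)
M(X) = -4 + X**2 + X**3 (M(X) = (X**2 + X**3) - 4 = -4 + X**2 + X**3)
U(y)*M(-4*0) = sqrt(42 + 31)*(-4 + (-4*0)**2 + (-4*0)**3) = sqrt(73)*(-4 + 0**2 + 0**3) = sqrt(73)*(-4 + 0 + 0) = sqrt(73)*(-4) = -4*sqrt(73)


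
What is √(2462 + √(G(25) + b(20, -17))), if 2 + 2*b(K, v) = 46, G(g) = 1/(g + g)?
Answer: √(246200 + 10*√2202)/10 ≈ 49.666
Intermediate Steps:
G(g) = 1/(2*g)
b(K, v) = 22 (b(K, v) = -1 + (½)*46 = -1 + 23 = 22)
√(2462 + √(G(25) + b(20, -17))) = √(2462 + √((½)/25 + 22)) = √(2462 + √((½)*(1/25) + 22)) = √(2462 + √(1/50 + 22)) = √(2462 + √(1101/50)) = √(2462 + √2202/10)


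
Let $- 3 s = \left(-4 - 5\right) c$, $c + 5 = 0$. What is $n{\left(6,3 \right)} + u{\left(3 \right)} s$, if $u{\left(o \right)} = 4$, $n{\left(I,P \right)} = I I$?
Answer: $-24$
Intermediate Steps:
$c = -5$ ($c = -5 + 0 = -5$)
$n{\left(I,P \right)} = I^{2}$
$s = -15$ ($s = - \frac{\left(-4 - 5\right) \left(-5\right)}{3} = - \frac{\left(-9\right) \left(-5\right)}{3} = \left(- \frac{1}{3}\right) 45 = -15$)
$n{\left(6,3 \right)} + u{\left(3 \right)} s = 6^{2} + 4 \left(-15\right) = 36 - 60 = -24$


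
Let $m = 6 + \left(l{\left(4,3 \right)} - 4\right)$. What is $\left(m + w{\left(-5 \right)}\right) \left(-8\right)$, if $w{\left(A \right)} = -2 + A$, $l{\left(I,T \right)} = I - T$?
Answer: $32$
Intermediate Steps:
$m = 3$ ($m = 6 + \left(\left(4 - 3\right) - 4\right) = 6 + \left(1 - 4\right) = 6 - 3 = 3$)
$\left(m + w{\left(-5 \right)}\right) \left(-8\right) = \left(3 - 7\right) \left(-8\right) = \left(-4\right) \left(-8\right) = 32$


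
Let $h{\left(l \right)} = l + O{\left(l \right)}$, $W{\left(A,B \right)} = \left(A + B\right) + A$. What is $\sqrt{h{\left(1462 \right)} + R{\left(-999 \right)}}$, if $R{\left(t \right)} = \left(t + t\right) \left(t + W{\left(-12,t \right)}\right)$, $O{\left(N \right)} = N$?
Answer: $8 \sqrt{63170} \approx 2010.7$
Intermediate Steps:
$W{\left(A,B \right)} = B + 2 A$
$R{\left(t \right)} = 2 t \left(-24 + 2 t\right)$ ($R{\left(t \right)} = \left(t + t\right) \left(t + \left(t + 2 \left(-12\right)\right)\right) = 2 t \left(t + \left(t - 24\right)\right) = 2 t \left(t + \left(-24 + t\right)\right) = 2 t \left(-24 + 2 t\right)$)
$h{\left(l \right)} = 2 l$ ($h{\left(l \right)} = l + l = 2 l$)
$\sqrt{h{\left(1462 \right)} + R{\left(-999 \right)}} = \sqrt{2 \cdot 1462 + 4 \left(-999\right) \left(-12 - 999\right)} = \sqrt{2924 + 4 \left(-999\right) \left(-1011\right)} = \sqrt{2924 + 4039956} = \sqrt{4042880} = 8 \sqrt{63170}$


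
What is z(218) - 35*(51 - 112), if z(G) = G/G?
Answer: 2136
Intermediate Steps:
z(G) = 1
z(218) - 35*(51 - 112) = 1 - 35*(51 - 112) = 1 - 35*(-61) = 1 - 1*(-2135) = 1 + 2135 = 2136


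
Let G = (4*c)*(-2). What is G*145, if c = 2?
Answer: -2320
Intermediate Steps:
G = -16 (G = (4*2)*(-2) = 8*(-2) = -16)
G*145 = -16*145 = -2320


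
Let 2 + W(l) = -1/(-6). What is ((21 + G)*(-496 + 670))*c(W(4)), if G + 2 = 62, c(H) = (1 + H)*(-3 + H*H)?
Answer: -16965/4 ≈ -4241.3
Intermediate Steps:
W(l) = -11/6 (W(l) = -2 - 1/(-6) = -2 - 1*(-1/6) = -2 + 1/6 = -11/6)
c(H) = (1 + H)*(-3 + H**2)
G = 60 (G = -2 + 62 = 60)
((21 + G)*(-496 + 670))*c(W(4)) = ((21 + 60)*(-496 + 670))*(-3 + (-11/6)**2 + (-11/6)**3 - 3*(-11/6)) = (81*174)*(-3 + 121/36 - 1331/216 + 11/2) = 14094*(-65/216) = -16965/4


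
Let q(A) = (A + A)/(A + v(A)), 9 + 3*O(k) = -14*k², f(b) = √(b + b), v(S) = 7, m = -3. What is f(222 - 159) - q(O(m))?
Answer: -45/19 + 3*√14 ≈ 8.8566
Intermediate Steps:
f(b) = √2*√b (f(b) = √(2*b) = √2*√b)
O(k) = -3 - 14*k²/3 (O(k) = -3 + (-14*k²)/3 = -3 - 14*k²/3)
q(A) = 2*A/(7 + A) (q(A) = (A + A)/(A + 7) = (2*A)/(7 + A) = 2*A/(7 + A))
f(222 - 159) - q(O(m)) = √2*√(222 - 159) - 2*(-3 - 14/3*(-3)²)/(7 + (-3 - 14/3*(-3)²)) = √2*√63 - 2*(-3 - 14/3*9)/(7 + (-3 - 14/3*9)) = √2*(3*√7) - 2*(-3 - 42)/(7 + (-3 - 42)) = 3*√14 - 2*(-45)/(7 - 45) = 3*√14 - 2*(-45)/(-38) = 3*√14 - 2*(-45)*(-1)/38 = 3*√14 - 1*45/19 = 3*√14 - 45/19 = -45/19 + 3*√14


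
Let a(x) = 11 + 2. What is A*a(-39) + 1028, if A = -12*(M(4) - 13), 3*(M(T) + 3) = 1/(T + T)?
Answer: 7035/2 ≈ 3517.5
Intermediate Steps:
M(T) = -3 + 1/(6*T) (M(T) = -3 + 1/(3*(T + T)) = -3 + 1/(3*((2*T))) = -3 + (1/(2*T))/3 = -3 + 1/(6*T))
A = 383/2 (A = -12*((-3 + (1/6)/4) - 13) = -12*((-3 + (1/6)*(1/4)) - 13) = -12*((-3 + 1/24) - 13) = -12*(-71/24 - 13) = -12*(-383/24) = 383/2 ≈ 191.50)
a(x) = 13
A*a(-39) + 1028 = (383/2)*13 + 1028 = 4979/2 + 1028 = 7035/2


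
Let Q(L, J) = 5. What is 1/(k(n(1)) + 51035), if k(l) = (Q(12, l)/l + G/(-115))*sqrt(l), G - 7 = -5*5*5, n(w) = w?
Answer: 115/5869718 ≈ 1.9592e-5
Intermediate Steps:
G = -118 (G = 7 - 5*5*5 = 7 - 25*5 = 7 - 125 = -118)
k(l) = sqrt(l)*(118/115 + 5/l) (k(l) = (5/l - 118/(-115))*sqrt(l) = (5/l - 118*(-1/115))*sqrt(l) = (5/l + 118/115)*sqrt(l) = (118/115 + 5/l)*sqrt(l) = sqrt(l)*(118/115 + 5/l))
1/(k(n(1)) + 51035) = 1/((575 + 118*1)/(115*sqrt(1)) + 51035) = 1/((1/115)*1*(575 + 118) + 51035) = 1/((1/115)*1*693 + 51035) = 1/(693/115 + 51035) = 1/(5869718/115) = 115/5869718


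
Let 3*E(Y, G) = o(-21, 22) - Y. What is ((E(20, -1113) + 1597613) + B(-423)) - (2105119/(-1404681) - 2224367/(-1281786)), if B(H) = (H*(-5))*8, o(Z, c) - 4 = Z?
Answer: 322993860548654419/200055604474 ≈ 1.6145e+6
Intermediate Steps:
o(Z, c) = 4 + Z
B(H) = -40*H (B(H) = -5*H*8 = -40*H)
E(Y, G) = -17/3 - Y/3 (E(Y, G) = ((4 - 21) - Y)/3 = (-17 - Y)/3 = -17/3 - Y/3)
((E(20, -1113) + 1597613) + B(-423)) - (2105119/(-1404681) - 2224367/(-1281786)) = (((-17/3 - ⅓*20) + 1597613) - 40*(-423)) - (2105119/(-1404681) - 2224367/(-1281786)) = (((-17/3 - 20/3) + 1597613) + 16920) - (2105119*(-1/1404681) - 2224367*(-1/1281786)) = ((-37/3 + 1597613) + 16920) - (-2105119/1404681 + 2224367/1281786) = (4792802/3 + 16920) - 1*142071333131/600166813422 = 4843562/3 - 142071333131/600166813422 = 322993860548654419/200055604474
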